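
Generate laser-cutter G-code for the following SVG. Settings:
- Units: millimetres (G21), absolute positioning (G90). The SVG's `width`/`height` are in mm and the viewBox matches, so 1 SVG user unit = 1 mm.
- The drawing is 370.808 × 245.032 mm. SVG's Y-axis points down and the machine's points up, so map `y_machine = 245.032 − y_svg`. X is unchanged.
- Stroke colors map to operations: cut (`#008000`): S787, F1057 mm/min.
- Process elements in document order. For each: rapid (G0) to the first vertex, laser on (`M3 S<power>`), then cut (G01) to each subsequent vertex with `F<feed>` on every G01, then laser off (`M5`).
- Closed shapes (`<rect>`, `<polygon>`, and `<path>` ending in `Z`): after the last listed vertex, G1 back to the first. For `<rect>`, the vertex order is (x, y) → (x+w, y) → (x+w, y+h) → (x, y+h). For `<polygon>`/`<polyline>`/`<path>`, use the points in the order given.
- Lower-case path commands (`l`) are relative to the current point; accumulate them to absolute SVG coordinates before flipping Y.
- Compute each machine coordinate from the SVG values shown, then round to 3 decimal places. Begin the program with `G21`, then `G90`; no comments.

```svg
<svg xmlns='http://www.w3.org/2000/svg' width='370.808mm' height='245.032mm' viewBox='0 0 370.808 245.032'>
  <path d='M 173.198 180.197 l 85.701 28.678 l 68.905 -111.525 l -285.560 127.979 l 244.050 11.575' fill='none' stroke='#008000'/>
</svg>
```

G21
G90
G0 X173.198 Y64.835
M3 S787
G01 X258.899 Y36.157 F1057
G01 X327.804 Y147.682 F1057
G01 X42.244 Y19.703 F1057
G01 X286.294 Y8.128 F1057
M5

1 u = 1 mm; y_m = 245.032 − y.

[1] `<path>` open polyline, #008000→cut S787 F1057: (173.198,64.835) → (258.899,36.157) → (327.804,147.682) → (42.244,19.703) → (286.294,8.128)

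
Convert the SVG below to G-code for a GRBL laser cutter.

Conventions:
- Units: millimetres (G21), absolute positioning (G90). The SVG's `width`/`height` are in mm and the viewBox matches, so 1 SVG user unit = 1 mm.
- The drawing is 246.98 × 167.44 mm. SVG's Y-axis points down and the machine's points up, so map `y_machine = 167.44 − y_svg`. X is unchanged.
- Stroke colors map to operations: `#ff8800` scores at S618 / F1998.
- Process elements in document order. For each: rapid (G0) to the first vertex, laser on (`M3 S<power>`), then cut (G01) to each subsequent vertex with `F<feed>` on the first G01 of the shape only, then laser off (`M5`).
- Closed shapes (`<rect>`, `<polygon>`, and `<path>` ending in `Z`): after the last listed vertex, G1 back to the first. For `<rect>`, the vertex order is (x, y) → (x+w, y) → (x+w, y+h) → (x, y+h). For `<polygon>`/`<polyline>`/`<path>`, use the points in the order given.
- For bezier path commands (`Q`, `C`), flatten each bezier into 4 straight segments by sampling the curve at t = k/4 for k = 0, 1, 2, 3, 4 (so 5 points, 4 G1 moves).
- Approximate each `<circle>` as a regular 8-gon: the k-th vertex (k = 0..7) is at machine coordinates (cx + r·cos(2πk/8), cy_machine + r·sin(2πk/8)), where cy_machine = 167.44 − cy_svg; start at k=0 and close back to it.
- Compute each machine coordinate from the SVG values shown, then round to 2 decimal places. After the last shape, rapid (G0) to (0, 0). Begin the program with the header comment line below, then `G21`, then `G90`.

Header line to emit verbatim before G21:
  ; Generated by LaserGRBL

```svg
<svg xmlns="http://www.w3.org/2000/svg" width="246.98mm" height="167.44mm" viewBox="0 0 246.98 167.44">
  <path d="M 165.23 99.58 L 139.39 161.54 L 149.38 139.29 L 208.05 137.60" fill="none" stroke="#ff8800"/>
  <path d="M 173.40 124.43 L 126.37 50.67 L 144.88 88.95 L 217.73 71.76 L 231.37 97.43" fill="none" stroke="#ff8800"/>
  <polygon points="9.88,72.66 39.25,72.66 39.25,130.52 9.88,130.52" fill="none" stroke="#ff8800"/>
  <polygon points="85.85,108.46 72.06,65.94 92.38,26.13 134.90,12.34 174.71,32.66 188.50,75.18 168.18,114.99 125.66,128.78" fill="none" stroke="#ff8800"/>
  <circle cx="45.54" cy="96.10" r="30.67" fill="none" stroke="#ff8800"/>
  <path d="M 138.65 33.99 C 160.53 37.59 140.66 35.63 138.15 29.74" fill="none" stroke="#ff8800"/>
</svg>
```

viewBox `0 0 246.98 167.44` with mm width/height → 1 unit = 1 mm. Flip: y_m = 167.44 − y_svg.

**Shape 1** — `<path>` open polyline, stroke `#ff8800` → score (S618, F1998). Machine vertices: (165.23,67.86) → (139.39,5.90) → (149.38,28.15) → (208.05,29.84). Open path.

**Shape 2** — `<path>` open polyline, stroke `#ff8800` → score (S618, F1998). Machine vertices: (173.40,43.01) → (126.37,116.77) → (144.88,78.49) → (217.73,95.68) → (231.37,70.01). Open path.

**Shape 3** — `<polygon>` rectangle, stroke `#ff8800` → score (S618, F1998). Machine vertices: (9.88,94.78) → (39.25,94.78) → (39.25,36.92) → (9.88,36.92) → (9.88,94.78). Closed: final G1 returns to the first vertex.

**Shape 4** — `<polygon>` regular polygon, stroke `#ff8800` → score (S618, F1998). Machine vertices: (85.85,58.98) → (72.06,101.50) → (92.38,141.31) → (134.90,155.10) → (174.71,134.78) → (188.50,92.26) → (168.18,52.45) → (125.66,38.66) → (85.85,58.98). Closed: final G1 returns to the first vertex.

**Shape 5** — `<circle>` circle, stroke `#ff8800` → score (S618, F1998). Machine vertices: (76.21,71.34) → (67.23,93.03) → (45.54,102.01) → (23.85,93.03) → (14.87,71.34) → (23.85,49.65) → (45.54,40.67) → (67.23,49.65) → (76.21,71.34). Closed: final G1 returns to the first vertex.

**Shape 6** — `<path>` cubic bezier, stroke `#ff8800` → score (S618, F1998). Control points (SVG): P0=(138.65,33.99), P1=(160.53,37.59), P2=(140.66,35.63), P3=(138.15,29.74); sampled at t=k/4. Machine vertices: (138.65,133.45) → (148.16,131.77) → (147.55,132.02) → (142.36,134.04) → (138.15,137.70). Open path.

; Generated by LaserGRBL
G21
G90
G0 X165.23 Y67.86
M3 S618
G01 X139.39 Y5.90 F1998
G01 X149.38 Y28.15
G01 X208.05 Y29.84
M5
G0 X173.40 Y43.01
M3 S618
G01 X126.37 Y116.77 F1998
G01 X144.88 Y78.49
G01 X217.73 Y95.68
G01 X231.37 Y70.01
M5
G0 X9.88 Y94.78
M3 S618
G01 X39.25 Y94.78 F1998
G01 X39.25 Y36.92
G01 X9.88 Y36.92
G01 X9.88 Y94.78
M5
G0 X85.85 Y58.98
M3 S618
G01 X72.06 Y101.50 F1998
G01 X92.38 Y141.31
G01 X134.90 Y155.10
G01 X174.71 Y134.78
G01 X188.50 Y92.26
G01 X168.18 Y52.45
G01 X125.66 Y38.66
G01 X85.85 Y58.98
M5
G0 X76.21 Y71.34
M3 S618
G01 X67.23 Y93.03 F1998
G01 X45.54 Y102.01
G01 X23.85 Y93.03
G01 X14.87 Y71.34
G01 X23.85 Y49.65
G01 X45.54 Y40.67
G01 X67.23 Y49.65
G01 X76.21 Y71.34
M5
G0 X138.65 Y133.45
M3 S618
G01 X148.16 Y131.77 F1998
G01 X147.55 Y132.02
G01 X142.36 Y134.04
G01 X138.15 Y137.70
M5
G0 X0.00 Y0.00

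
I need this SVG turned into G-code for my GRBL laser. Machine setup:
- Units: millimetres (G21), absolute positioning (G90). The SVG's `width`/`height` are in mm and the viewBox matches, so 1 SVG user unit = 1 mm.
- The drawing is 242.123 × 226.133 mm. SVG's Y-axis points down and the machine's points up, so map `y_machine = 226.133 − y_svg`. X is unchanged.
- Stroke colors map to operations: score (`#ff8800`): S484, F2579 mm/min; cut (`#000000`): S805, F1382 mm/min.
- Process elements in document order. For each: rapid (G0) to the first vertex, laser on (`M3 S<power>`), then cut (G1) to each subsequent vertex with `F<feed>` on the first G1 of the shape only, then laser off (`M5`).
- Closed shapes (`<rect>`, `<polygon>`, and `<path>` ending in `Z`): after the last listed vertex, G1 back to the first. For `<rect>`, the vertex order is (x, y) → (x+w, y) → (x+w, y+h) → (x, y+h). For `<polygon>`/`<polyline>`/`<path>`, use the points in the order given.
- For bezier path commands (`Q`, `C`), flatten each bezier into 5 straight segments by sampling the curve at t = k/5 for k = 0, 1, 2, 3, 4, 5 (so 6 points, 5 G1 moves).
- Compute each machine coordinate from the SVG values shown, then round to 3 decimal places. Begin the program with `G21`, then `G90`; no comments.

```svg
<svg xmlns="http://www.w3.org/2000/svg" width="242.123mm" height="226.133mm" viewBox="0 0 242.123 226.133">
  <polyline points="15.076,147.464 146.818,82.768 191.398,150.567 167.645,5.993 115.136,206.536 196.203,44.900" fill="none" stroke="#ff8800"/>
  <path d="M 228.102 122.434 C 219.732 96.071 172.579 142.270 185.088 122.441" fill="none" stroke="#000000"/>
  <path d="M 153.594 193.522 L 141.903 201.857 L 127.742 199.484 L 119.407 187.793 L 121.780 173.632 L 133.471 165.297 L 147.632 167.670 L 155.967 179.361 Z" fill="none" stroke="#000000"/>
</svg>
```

Since the viewBox matches the mm dimensions, user units are millimetres directly. The only transform is the Y-flip y_m = 226.133 − y_svg.

Shape 1 is a open polyline drawn with `<polyline>`. Its stroke #ff8800 means score at S484, F2579. After flipping Y the toolpath is (15.076,78.669) → (146.818,143.365) → (191.398,75.566) → (167.645,220.140) → (115.136,19.597) → (196.203,181.233).

Shape 2 is a cubic bezier drawn with `<path>`. Its stroke #000000 means cut at S805, F1382. After flipping Y the toolpath is (228.102,103.699) → (219.214,111.918) → (205.743,109.375) → (192.414,102.721) → (183.954,98.609) → (185.088,103.692).

Shape 3 is a regular polygon drawn with `<path>`. Its stroke #000000 means cut at S805, F1382. After flipping Y the toolpath is (153.594,32.611) → (141.903,24.276) → (127.742,26.649) → (119.407,38.340) → (121.780,52.501) → (133.471,60.836) → (147.632,58.463) → (155.967,46.772) → (153.594,32.611), returning to the start.

G21
G90
G0 X15.076 Y78.669
M3 S484
G1 X146.818 Y143.365 F2579
G1 X191.398 Y75.566
G1 X167.645 Y220.140
G1 X115.136 Y19.597
G1 X196.203 Y181.233
M5
G0 X228.102 Y103.699
M3 S805
G1 X219.214 Y111.918 F1382
G1 X205.743 Y109.375
G1 X192.414 Y102.721
G1 X183.954 Y98.609
G1 X185.088 Y103.692
M5
G0 X153.594 Y32.611
M3 S805
G1 X141.903 Y24.276 F1382
G1 X127.742 Y26.649
G1 X119.407 Y38.340
G1 X121.780 Y52.501
G1 X133.471 Y60.836
G1 X147.632 Y58.463
G1 X155.967 Y46.772
G1 X153.594 Y32.611
M5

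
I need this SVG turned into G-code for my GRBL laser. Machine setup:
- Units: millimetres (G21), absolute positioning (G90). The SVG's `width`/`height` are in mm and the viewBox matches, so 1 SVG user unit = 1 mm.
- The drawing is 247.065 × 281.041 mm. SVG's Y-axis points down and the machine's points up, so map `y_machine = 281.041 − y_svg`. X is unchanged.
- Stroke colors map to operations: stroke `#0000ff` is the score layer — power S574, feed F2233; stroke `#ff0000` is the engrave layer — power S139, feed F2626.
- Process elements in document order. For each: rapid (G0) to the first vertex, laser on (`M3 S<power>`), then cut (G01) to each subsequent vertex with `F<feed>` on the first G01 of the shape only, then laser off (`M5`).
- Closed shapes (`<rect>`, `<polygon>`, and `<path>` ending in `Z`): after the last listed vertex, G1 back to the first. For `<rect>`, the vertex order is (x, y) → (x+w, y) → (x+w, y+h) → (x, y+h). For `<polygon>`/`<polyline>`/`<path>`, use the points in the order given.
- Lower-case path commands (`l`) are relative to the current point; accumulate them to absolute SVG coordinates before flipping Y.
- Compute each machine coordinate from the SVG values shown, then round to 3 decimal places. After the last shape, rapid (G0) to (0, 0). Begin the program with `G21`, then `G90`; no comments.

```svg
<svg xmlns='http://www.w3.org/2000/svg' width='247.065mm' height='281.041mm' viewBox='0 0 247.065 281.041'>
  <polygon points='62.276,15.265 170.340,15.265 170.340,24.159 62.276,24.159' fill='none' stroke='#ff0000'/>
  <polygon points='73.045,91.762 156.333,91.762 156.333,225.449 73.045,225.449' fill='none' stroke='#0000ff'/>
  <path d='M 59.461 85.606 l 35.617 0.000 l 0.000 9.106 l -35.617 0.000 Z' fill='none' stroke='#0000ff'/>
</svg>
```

1 u = 1 mm; y_m = 281.041 − y.

[1] `<polygon>` rectangle, #ff0000→engrave S139 F2626: (62.276,265.776) → (170.340,265.776) → (170.340,256.882) → (62.276,256.882) → (62.276,265.776) (closed)

[2] `<polygon>` rectangle, #0000ff→score S574 F2233: (73.045,189.279) → (156.333,189.279) → (156.333,55.592) → (73.045,55.592) → (73.045,189.279) (closed)

[3] `<path>` rectangle, #0000ff→score S574 F2233: (59.461,195.435) → (95.078,195.435) → (95.078,186.329) → (59.461,186.329) → (59.461,195.435) (closed)

G21
G90
G0 X62.276 Y265.776
M3 S139
G01 X170.340 Y265.776 F2626
G01 X170.340 Y256.882
G01 X62.276 Y256.882
G01 X62.276 Y265.776
M5
G0 X73.045 Y189.279
M3 S574
G01 X156.333 Y189.279 F2233
G01 X156.333 Y55.592
G01 X73.045 Y55.592
G01 X73.045 Y189.279
M5
G0 X59.461 Y195.435
M3 S574
G01 X95.078 Y195.435 F2233
G01 X95.078 Y186.329
G01 X59.461 Y186.329
G01 X59.461 Y195.435
M5
G0 X0.000 Y0.000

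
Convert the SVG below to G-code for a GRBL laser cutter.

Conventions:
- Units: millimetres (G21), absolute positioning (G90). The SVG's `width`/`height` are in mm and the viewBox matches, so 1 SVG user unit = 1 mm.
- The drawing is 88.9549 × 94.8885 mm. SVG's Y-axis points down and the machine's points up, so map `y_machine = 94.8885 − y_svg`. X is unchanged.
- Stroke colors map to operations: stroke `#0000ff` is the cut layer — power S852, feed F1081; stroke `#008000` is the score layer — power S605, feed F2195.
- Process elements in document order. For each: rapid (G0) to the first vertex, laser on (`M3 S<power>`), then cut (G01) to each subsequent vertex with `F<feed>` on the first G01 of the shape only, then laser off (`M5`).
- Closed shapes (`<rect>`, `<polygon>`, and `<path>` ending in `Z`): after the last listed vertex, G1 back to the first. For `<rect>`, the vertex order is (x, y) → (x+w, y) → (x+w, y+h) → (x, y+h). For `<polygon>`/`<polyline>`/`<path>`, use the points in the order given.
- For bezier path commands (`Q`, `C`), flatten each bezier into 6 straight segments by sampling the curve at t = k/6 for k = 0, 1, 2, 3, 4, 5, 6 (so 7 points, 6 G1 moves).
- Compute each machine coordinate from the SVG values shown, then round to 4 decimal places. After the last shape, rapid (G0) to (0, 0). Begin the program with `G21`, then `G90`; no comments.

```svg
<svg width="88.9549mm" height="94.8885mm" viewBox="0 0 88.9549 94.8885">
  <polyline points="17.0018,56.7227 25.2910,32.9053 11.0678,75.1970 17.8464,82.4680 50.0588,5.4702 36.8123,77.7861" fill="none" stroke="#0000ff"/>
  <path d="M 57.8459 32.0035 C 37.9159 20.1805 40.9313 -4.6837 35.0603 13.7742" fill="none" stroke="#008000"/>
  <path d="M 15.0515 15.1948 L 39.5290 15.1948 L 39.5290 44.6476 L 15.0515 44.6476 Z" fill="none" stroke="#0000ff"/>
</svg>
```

viewBox `0 0 88.9549 94.8885` with mm width/height → 1 unit = 1 mm. Flip: y_m = 94.8885 − y_svg.

**Shape 1** — `<polyline>` open polyline, stroke `#0000ff` → cut (S852, F1081). Machine vertices: (17.0018,38.1658) → (25.2910,61.9832) → (11.0678,19.6915) → (17.8464,12.4205) → (50.0588,89.4183) → (36.8123,17.1024). Open path.

**Shape 2** — `<path>` cubic bezier, stroke `#008000` → score (S605, F2195). Control points (SVG): P0=(57.8459,32.0035), P1=(37.9159,20.1805), P2=(40.9313,-4.6837), P3=(35.0603,13.7742); sampled at t=k/6. Machine vertices: (57.8459,62.8850) → (49.6456,69.6223) → (44.3854,76.9675) → (41.1810,83.3550) → (39.1481,87.2190) → (37.4026,86.9940) → (35.0603,81.1143). Open path.

**Shape 3** — `<path>` rectangle, stroke `#0000ff` → cut (S852, F1081). Machine vertices: (15.0515,79.6937) → (39.5290,79.6937) → (39.5290,50.2409) → (15.0515,50.2409) → (15.0515,79.6937). Closed: final G1 returns to the first vertex.

G21
G90
G0 X17.0018 Y38.1658
M3 S852
G01 X25.2910 Y61.9832 F1081
G01 X11.0678 Y19.6915
G01 X17.8464 Y12.4205
G01 X50.0588 Y89.4183
G01 X36.8123 Y17.1024
M5
G0 X57.8459 Y62.8850
M3 S605
G01 X49.6456 Y69.6223 F2195
G01 X44.3854 Y76.9675
G01 X41.1810 Y83.3550
G01 X39.1481 Y87.2190
G01 X37.4026 Y86.9940
G01 X35.0603 Y81.1143
M5
G0 X15.0515 Y79.6937
M3 S852
G01 X39.5290 Y79.6937 F1081
G01 X39.5290 Y50.2409
G01 X15.0515 Y50.2409
G01 X15.0515 Y79.6937
M5
G0 X0.0000 Y0.0000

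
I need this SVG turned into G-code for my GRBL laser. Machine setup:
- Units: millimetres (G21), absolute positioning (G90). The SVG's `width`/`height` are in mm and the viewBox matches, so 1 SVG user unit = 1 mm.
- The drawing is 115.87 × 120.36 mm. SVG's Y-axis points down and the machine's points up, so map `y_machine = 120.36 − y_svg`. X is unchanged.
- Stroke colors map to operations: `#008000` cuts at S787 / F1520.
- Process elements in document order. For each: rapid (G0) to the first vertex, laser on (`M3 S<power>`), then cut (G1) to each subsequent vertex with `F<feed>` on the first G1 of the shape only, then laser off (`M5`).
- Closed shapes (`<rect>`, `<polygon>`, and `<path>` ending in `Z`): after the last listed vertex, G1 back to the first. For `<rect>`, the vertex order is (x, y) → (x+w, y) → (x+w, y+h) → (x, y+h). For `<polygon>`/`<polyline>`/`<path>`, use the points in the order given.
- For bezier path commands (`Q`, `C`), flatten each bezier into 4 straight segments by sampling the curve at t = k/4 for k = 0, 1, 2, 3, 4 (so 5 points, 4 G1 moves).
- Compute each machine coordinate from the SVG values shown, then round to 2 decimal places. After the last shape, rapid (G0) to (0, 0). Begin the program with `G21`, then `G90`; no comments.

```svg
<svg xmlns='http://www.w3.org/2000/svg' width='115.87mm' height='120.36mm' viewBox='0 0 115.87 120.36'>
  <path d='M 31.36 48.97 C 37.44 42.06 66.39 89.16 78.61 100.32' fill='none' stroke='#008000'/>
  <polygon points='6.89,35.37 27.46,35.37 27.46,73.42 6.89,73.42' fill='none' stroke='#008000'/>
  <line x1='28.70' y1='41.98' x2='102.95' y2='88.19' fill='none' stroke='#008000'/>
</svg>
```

G21
G90
G0 X31.36 Y71.39
M3 S787
G1 X39.59 Y67.85 F1520
G1 X52.68 Y52.49
G1 X66.93 Y33.74
G1 X78.61 Y20.04
M5
G0 X6.89 Y84.99
M3 S787
G1 X27.46 Y84.99 F1520
G1 X27.46 Y46.94
G1 X6.89 Y46.94
G1 X6.89 Y84.99
M5
G0 X28.70 Y78.38
M3 S787
G1 X102.95 Y32.17 F1520
M5
G0 X0.00 Y0.00

viewBox `0 0 115.87 120.36` with mm width/height → 1 unit = 1 mm. Flip: y_m = 120.36 − y_svg.

**Shape 1** — `<path>` cubic bezier, stroke `#008000` → cut (S787, F1520). Control points (SVG): P0=(31.36,48.97), P1=(37.44,42.06), P2=(66.39,89.16), P3=(78.61,100.32); sampled at t=k/4. Machine vertices: (31.36,71.39) → (39.59,67.85) → (52.68,52.49) → (66.93,33.74) → (78.61,20.04). Open path.

**Shape 2** — `<polygon>` rectangle, stroke `#008000` → cut (S787, F1520). Machine vertices: (6.89,84.99) → (27.46,84.99) → (27.46,46.94) → (6.89,46.94) → (6.89,84.99). Closed: final G1 returns to the first vertex.

**Shape 3** — `<line>` line segment, stroke `#008000` → cut (S787, F1520). Machine vertices: (28.70,78.38) → (102.95,32.17). Open path.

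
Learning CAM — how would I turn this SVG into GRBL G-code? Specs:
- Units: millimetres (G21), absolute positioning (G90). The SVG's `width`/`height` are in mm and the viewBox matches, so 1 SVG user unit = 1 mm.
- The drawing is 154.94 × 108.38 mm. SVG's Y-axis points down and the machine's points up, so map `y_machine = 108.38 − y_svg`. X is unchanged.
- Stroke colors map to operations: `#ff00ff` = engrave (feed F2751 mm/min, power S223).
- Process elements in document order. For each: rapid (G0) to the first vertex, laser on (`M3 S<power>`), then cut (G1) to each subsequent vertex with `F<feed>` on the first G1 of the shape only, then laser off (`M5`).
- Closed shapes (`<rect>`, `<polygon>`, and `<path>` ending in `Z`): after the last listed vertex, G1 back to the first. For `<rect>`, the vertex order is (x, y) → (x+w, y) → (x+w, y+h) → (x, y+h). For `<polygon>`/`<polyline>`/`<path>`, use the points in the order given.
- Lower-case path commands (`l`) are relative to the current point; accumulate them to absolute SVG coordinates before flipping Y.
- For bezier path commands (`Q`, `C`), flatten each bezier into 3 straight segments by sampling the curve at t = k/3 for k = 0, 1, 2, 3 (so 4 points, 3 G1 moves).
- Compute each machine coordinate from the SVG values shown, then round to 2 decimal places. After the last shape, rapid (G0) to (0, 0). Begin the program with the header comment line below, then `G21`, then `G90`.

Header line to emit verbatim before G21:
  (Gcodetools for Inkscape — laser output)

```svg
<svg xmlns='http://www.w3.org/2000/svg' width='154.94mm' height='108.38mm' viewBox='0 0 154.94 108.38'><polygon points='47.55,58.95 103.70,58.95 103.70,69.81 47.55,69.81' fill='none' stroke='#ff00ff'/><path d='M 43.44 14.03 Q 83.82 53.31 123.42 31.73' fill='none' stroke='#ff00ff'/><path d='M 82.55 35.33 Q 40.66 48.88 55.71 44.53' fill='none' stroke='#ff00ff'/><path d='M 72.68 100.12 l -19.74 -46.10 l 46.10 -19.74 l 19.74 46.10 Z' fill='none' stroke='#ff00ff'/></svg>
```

(Gcodetools for Inkscape — laser output)
G21
G90
G0 X47.55 Y49.43
M3 S223
G1 X103.70 Y49.43 F2751
G1 X103.70 Y38.57
G1 X47.55 Y38.57
G1 X47.55 Y49.43
M5
G0 X43.44 Y94.35
M3 S223
G1 X70.27 Y74.93 F2751
G1 X96.93 Y69.03
G1 X123.42 Y76.65
M5
G0 X82.55 Y73.05
M3 S223
G1 X60.95 Y66.01 F2751
G1 X52.00 Y62.94
G1 X55.71 Y63.85
M5
G0 X72.68 Y8.26
M3 S223
G1 X52.94 Y54.36 F2751
G1 X99.04 Y74.10
G1 X118.78 Y28.00
G1 X72.68 Y8.26
M5
G0 X0.00 Y0.00

1 u = 1 mm; y_m = 108.38 − y.

[1] `<polygon>` rectangle, #ff00ff→engrave S223 F2751: (47.55,49.43) → (103.70,49.43) → (103.70,38.57) → (47.55,38.57) → (47.55,49.43) (closed)

[2] `<path>` quadratic bezier, #ff00ff→engrave S223 F2751: (43.44,94.35) → (70.27,74.93) → (96.93,69.03) → (123.42,76.65)

[3] `<path>` quadratic bezier, #ff00ff→engrave S223 F2751: (82.55,73.05) → (60.95,66.01) → (52.00,62.94) → (55.71,63.85)

[4] `<path>` regular polygon, #ff00ff→engrave S223 F2751: (72.68,8.26) → (52.94,54.36) → (99.04,74.10) → (118.78,28.00) → (72.68,8.26) (closed)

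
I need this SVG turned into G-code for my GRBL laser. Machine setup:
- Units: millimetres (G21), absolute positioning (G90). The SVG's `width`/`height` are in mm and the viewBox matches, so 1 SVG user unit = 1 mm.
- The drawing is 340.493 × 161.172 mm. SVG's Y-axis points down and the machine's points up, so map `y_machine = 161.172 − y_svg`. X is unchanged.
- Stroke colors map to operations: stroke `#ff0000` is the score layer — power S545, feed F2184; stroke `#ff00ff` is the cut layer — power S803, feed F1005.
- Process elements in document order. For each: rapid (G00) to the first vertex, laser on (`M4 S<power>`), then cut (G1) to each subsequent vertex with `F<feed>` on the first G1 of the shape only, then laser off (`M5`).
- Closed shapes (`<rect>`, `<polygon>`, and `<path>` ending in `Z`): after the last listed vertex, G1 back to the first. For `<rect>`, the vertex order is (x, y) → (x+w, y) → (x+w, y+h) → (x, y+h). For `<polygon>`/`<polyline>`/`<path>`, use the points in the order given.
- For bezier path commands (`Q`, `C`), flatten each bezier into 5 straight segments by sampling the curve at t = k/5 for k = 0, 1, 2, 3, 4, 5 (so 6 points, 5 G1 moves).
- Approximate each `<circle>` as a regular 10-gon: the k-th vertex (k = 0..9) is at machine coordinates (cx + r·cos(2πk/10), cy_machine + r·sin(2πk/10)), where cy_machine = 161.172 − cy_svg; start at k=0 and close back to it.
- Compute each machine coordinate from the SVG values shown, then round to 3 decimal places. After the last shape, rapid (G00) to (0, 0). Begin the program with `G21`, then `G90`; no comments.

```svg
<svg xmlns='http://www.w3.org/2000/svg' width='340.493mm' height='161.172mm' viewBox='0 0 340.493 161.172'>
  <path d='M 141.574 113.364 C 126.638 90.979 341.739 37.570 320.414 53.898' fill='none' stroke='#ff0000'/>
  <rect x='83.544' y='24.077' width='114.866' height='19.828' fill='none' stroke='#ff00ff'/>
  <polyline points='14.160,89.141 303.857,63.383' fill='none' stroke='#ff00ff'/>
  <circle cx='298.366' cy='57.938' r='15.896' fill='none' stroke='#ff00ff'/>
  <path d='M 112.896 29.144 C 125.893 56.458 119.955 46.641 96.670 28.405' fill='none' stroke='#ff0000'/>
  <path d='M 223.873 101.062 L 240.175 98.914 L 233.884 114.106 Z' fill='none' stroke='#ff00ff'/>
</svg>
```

Since the viewBox matches the mm dimensions, user units are millimetres directly. The only transform is the Y-flip y_m = 161.172 − y_svg.

Shape 1 is a cubic bezier drawn with `<path>`. Its stroke #ff0000 means score at S545, F2184. After flipping Y the toolpath is (141.574,47.808) → (156.485,64.156) → (204.215,83.113) → (262.373,99.843) → (308.570,109.508) → (320.414,107.274).

Shape 2 is a rectangle drawn with `<rect>`. Its stroke #ff00ff means cut at S803, F1005. After flipping Y the toolpath is (83.544,137.095) → (198.410,137.095) → (198.410,117.267) → (83.544,117.267) → (83.544,137.095), returning to the start.

Shape 3 is a line segment drawn with `<polyline>`. Its stroke #ff00ff means cut at S803, F1005. After flipping Y the toolpath is (14.160,72.031) → (303.857,97.789).

Shape 4 is a circle drawn with `<circle>`. Its stroke #ff00ff means cut at S803, F1005. After flipping Y the toolpath is (314.262,103.234) → (311.226,112.577) → (303.278,118.352) → (293.454,118.352) → (285.506,112.577) → (282.470,103.234) → (285.506,93.891) → (293.454,88.116) → (303.278,88.116) → (311.226,93.891) → (314.262,103.234), returning to the start.

Shape 5 is a cubic bezier drawn with `<path>`. Its stroke #ff0000 means score at S545, F2184. After flipping Y the toolpath is (112.896,132.028) → (118.435,119.866) → (119.505,115.237) → (116.184,116.762) → (108.547,123.065) → (96.670,132.767).

Shape 6 is a regular polygon drawn with `<path>`. Its stroke #ff00ff means cut at S803, F1005. After flipping Y the toolpath is (223.873,60.110) → (240.175,62.258) → (233.884,47.066) → (223.873,60.110), returning to the start.

G21
G90
G00 X141.574 Y47.808
M4 S545
G1 X156.485 Y64.156 F2184
G1 X204.215 Y83.113
G1 X262.373 Y99.843
G1 X308.570 Y109.508
G1 X320.414 Y107.274
M5
G00 X83.544 Y137.095
M4 S803
G1 X198.410 Y137.095 F1005
G1 X198.410 Y117.267
G1 X83.544 Y117.267
G1 X83.544 Y137.095
M5
G00 X14.160 Y72.031
M4 S803
G1 X303.857 Y97.789 F1005
M5
G00 X314.262 Y103.234
M4 S803
G1 X311.226 Y112.577 F1005
G1 X303.278 Y118.352
G1 X293.454 Y118.352
G1 X285.506 Y112.577
G1 X282.470 Y103.234
G1 X285.506 Y93.891
G1 X293.454 Y88.116
G1 X303.278 Y88.116
G1 X311.226 Y93.891
G1 X314.262 Y103.234
M5
G00 X112.896 Y132.028
M4 S545
G1 X118.435 Y119.866 F2184
G1 X119.505 Y115.237
G1 X116.184 Y116.762
G1 X108.547 Y123.065
G1 X96.670 Y132.767
M5
G00 X223.873 Y60.110
M4 S803
G1 X240.175 Y62.258 F1005
G1 X233.884 Y47.066
G1 X223.873 Y60.110
M5
G00 X0.000 Y0.000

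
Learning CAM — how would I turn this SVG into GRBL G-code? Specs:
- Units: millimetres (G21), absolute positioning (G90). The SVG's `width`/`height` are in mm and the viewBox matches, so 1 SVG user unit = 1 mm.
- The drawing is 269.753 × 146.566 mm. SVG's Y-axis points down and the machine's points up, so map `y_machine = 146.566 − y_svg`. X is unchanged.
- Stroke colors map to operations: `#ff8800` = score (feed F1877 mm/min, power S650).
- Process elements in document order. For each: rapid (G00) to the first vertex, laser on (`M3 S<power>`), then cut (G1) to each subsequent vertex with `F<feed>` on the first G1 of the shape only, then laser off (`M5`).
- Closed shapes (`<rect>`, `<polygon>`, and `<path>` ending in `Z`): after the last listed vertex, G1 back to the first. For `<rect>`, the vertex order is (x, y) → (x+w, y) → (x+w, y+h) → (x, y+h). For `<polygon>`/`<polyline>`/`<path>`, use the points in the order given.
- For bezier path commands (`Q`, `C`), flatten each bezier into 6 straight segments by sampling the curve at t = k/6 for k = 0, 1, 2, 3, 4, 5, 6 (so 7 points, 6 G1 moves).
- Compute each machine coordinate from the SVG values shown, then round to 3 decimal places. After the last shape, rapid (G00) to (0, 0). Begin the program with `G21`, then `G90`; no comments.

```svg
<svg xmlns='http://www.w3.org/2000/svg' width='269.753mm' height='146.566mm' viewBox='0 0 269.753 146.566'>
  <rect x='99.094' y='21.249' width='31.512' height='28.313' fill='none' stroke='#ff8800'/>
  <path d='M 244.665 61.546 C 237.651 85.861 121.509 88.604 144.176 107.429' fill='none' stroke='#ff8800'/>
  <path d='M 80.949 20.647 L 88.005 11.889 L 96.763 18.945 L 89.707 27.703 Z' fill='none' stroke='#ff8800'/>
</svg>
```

G21
G90
G00 X99.094 Y125.317
M3 S650
G1 X130.606 Y125.317 F1877
G1 X130.606 Y97.004
G1 X99.094 Y97.004
G1 X99.094 Y125.317
M5
G00 X244.665 Y85.020
M3 S650
G1 X233.212 Y74.486 F1877
G1 X210.458 Y66.501
G1 X183.290 Y60.020
G1 X158.596 Y53.996
G1 X143.262 Y47.384
G1 X144.176 Y39.137
M5
G00 X80.949 Y125.919
M3 S650
G1 X88.005 Y134.677 F1877
G1 X96.763 Y127.621
G1 X89.707 Y118.863
G1 X80.949 Y125.919
M5
G00 X0.000 Y0.000

viewBox `0 0 269.753 146.566` with mm width/height → 1 unit = 1 mm. Flip: y_m = 146.566 − y_svg.

**Shape 1** — `<rect>` rectangle, stroke `#ff8800` → score (S650, F1877). Machine vertices: (99.094,125.317) → (130.606,125.317) → (130.606,97.004) → (99.094,97.004) → (99.094,125.317). Closed: final G1 returns to the first vertex.

**Shape 2** — `<path>` cubic bezier, stroke `#ff8800` → score (S650, F1877). Control points (SVG): P0=(244.665,61.546), P1=(237.651,85.861), P2=(121.509,88.604), P3=(144.176,107.429); sampled at t=k/6. Machine vertices: (244.665,85.020) → (233.212,74.486) → (210.458,66.501) → (183.290,60.020) → (158.596,53.996) → (143.262,47.384) → (144.176,39.137). Open path.

**Shape 3** — `<path>` regular polygon, stroke `#ff8800` → score (S650, F1877). Machine vertices: (80.949,125.919) → (88.005,134.677) → (96.763,127.621) → (89.707,118.863) → (80.949,125.919). Closed: final G1 returns to the first vertex.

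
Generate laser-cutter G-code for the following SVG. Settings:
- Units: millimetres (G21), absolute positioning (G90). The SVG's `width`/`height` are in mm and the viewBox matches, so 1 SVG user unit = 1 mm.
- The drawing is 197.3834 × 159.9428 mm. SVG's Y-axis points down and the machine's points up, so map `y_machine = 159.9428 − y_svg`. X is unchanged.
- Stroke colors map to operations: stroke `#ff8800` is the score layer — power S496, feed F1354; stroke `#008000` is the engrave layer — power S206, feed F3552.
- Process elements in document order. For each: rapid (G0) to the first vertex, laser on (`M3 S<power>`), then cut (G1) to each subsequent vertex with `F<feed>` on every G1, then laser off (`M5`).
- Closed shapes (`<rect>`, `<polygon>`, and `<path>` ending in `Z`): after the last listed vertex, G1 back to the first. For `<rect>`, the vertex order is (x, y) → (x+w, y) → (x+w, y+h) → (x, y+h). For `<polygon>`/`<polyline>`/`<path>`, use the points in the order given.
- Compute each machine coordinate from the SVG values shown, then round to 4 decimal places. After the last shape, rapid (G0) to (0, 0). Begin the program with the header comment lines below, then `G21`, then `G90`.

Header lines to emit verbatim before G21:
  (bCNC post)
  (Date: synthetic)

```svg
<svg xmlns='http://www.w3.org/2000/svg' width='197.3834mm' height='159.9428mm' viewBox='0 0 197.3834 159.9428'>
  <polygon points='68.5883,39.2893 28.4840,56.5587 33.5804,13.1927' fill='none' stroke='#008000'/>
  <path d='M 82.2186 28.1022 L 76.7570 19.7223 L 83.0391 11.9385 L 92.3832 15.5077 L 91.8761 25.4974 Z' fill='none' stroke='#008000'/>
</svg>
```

viewBox `0 0 197.3834 159.9428` with mm width/height → 1 unit = 1 mm. Flip: y_m = 159.9428 − y_svg.

**Shape 1** — `<polygon>` regular polygon, stroke `#008000` → engrave (S206, F3552). Machine vertices: (68.5883,120.6535) → (28.4840,103.3841) → (33.5804,146.7501) → (68.5883,120.6535). Closed: final G1 returns to the first vertex.

**Shape 2** — `<path>` regular polygon, stroke `#008000` → engrave (S206, F3552). Machine vertices: (82.2186,131.8406) → (76.7570,140.2205) → (83.0391,148.0043) → (92.3832,144.4351) → (91.8761,134.4454) → (82.2186,131.8406). Closed: final G1 returns to the first vertex.

(bCNC post)
(Date: synthetic)
G21
G90
G0 X68.5883 Y120.6535
M3 S206
G1 X28.4840 Y103.3841 F3552
G1 X33.5804 Y146.7501 F3552
G1 X68.5883 Y120.6535 F3552
M5
G0 X82.2186 Y131.8406
M3 S206
G1 X76.7570 Y140.2205 F3552
G1 X83.0391 Y148.0043 F3552
G1 X92.3832 Y144.4351 F3552
G1 X91.8761 Y134.4454 F3552
G1 X82.2186 Y131.8406 F3552
M5
G0 X0.0000 Y0.0000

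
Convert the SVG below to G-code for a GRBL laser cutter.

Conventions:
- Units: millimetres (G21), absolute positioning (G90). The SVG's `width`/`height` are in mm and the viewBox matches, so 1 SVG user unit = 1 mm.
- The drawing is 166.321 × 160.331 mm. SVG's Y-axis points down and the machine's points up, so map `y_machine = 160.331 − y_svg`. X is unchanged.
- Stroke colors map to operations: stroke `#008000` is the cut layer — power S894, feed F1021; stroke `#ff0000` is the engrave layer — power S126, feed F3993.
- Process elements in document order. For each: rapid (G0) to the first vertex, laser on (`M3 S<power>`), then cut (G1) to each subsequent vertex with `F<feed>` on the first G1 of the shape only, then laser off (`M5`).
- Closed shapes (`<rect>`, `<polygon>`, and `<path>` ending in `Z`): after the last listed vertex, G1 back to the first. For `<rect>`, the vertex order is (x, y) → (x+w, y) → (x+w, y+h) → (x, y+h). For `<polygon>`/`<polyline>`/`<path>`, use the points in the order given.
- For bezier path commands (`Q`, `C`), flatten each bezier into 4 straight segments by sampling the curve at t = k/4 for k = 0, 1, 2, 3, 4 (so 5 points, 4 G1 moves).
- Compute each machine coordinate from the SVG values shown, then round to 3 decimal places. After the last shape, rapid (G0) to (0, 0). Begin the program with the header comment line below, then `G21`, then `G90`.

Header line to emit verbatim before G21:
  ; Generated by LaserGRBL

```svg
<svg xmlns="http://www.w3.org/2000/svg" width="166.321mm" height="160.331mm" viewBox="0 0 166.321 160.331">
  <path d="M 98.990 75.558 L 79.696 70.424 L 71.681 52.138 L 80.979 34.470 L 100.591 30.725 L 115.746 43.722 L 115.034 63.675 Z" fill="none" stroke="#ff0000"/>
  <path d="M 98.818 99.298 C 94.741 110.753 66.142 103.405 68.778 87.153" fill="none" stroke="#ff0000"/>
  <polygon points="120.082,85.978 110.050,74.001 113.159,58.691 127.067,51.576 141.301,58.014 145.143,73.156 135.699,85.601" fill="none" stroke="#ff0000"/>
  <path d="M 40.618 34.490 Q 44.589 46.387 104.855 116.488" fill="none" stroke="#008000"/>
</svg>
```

1 u = 1 mm; y_m = 160.331 − y.

[1] `<path>` regular polygon, #ff0000→engrave S126 F3993: (98.990,84.773) → (79.696,89.907) → (71.681,108.193) → (80.979,125.861) → (100.591,129.606) → (115.746,116.609) → (115.034,96.656) → (98.990,84.773) (closed)

[2] `<path>` cubic bezier, #ff0000→engrave S126 F3993: (98.818,61.033) → (92.034,55.813) → (81.281,56.715) → (71.786,62.813) → (68.778,73.178)

[3] `<polygon>` regular polygon, #ff0000→engrave S126 F3993: (120.082,74.353) → (110.050,86.330) → (113.159,101.640) → (127.067,108.755) → (141.301,102.317) → (145.143,87.175) → (135.699,74.730) → (120.082,74.353) (closed)

[4] `<path>` quadratic bezier, #008000→cut S894 F1021: (40.618,125.841) → (46.122,116.255) → (58.663,99.393) → (78.240,75.256) → (104.855,43.843)

; Generated by LaserGRBL
G21
G90
G0 X98.990 Y84.773
M3 S126
G1 X79.696 Y89.907 F3993
G1 X71.681 Y108.193
G1 X80.979 Y125.861
G1 X100.591 Y129.606
G1 X115.746 Y116.609
G1 X115.034 Y96.656
G1 X98.990 Y84.773
M5
G0 X98.818 Y61.033
M3 S126
G1 X92.034 Y55.813 F3993
G1 X81.281 Y56.715
G1 X71.786 Y62.813
G1 X68.778 Y73.178
M5
G0 X120.082 Y74.353
M3 S126
G1 X110.050 Y86.330 F3993
G1 X113.159 Y101.640
G1 X127.067 Y108.755
G1 X141.301 Y102.317
G1 X145.143 Y87.175
G1 X135.699 Y74.730
G1 X120.082 Y74.353
M5
G0 X40.618 Y125.841
M3 S894
G1 X46.122 Y116.255 F1021
G1 X58.663 Y99.393
G1 X78.240 Y75.256
G1 X104.855 Y43.843
M5
G0 X0.000 Y0.000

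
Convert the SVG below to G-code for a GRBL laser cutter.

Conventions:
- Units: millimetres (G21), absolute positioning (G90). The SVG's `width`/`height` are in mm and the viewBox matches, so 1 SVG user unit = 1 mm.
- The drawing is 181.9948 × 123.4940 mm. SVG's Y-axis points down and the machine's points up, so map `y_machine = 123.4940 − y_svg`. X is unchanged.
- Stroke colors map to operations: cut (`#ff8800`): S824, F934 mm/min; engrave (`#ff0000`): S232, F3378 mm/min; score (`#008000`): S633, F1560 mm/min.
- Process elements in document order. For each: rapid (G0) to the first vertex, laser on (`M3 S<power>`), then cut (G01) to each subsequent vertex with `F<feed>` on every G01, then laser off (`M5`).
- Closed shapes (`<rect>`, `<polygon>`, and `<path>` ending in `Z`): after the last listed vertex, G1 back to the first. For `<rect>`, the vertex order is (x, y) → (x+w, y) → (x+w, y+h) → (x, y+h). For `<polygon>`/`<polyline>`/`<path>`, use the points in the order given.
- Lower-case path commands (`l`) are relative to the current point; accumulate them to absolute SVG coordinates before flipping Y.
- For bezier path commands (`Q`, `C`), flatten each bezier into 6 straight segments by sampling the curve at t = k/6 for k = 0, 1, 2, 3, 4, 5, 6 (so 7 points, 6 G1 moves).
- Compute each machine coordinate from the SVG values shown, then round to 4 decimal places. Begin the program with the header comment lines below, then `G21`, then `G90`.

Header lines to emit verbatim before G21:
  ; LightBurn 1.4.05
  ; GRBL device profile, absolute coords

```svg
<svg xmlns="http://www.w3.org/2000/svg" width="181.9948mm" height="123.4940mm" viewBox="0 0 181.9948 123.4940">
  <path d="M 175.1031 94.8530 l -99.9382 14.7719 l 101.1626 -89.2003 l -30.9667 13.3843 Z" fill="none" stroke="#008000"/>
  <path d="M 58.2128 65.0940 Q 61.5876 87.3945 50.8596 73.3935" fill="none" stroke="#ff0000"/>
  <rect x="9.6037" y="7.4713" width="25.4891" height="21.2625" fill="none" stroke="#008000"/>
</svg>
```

1 u = 1 mm; y_m = 123.4940 − y.

[1] `<path>` closed polygon, #008000→score S633 F1560: (175.1031,28.6410) → (75.1649,13.8691) → (176.3275,103.0694) → (145.3608,89.6851) → (175.1031,28.6410) (closed)

[2] `<path>` quadratic bezier, #ff0000→engrave S232 F3378: (58.2128,58.4000) → (58.9460,51.9749) → (58.8957,47.5665) → (58.0619,45.1749) → (56.4446,44.8000) → (54.0439,46.4419) → (50.8596,50.1005)

[3] `<rect>` rectangle, #008000→score S633 F1560: (9.6037,116.0227) → (35.0928,116.0227) → (35.0928,94.7602) → (9.6037,94.7602) → (9.6037,116.0227) (closed)

; LightBurn 1.4.05
; GRBL device profile, absolute coords
G21
G90
G0 X175.1031 Y28.6410
M3 S633
G01 X75.1649 Y13.8691 F1560
G01 X176.3275 Y103.0694 F1560
G01 X145.3608 Y89.6851 F1560
G01 X175.1031 Y28.6410 F1560
M5
G0 X58.2128 Y58.4000
M3 S232
G01 X58.9460 Y51.9749 F3378
G01 X58.8957 Y47.5665 F3378
G01 X58.0619 Y45.1749 F3378
G01 X56.4446 Y44.8000 F3378
G01 X54.0439 Y46.4419 F3378
G01 X50.8596 Y50.1005 F3378
M5
G0 X9.6037 Y116.0227
M3 S633
G01 X35.0928 Y116.0227 F1560
G01 X35.0928 Y94.7602 F1560
G01 X9.6037 Y94.7602 F1560
G01 X9.6037 Y116.0227 F1560
M5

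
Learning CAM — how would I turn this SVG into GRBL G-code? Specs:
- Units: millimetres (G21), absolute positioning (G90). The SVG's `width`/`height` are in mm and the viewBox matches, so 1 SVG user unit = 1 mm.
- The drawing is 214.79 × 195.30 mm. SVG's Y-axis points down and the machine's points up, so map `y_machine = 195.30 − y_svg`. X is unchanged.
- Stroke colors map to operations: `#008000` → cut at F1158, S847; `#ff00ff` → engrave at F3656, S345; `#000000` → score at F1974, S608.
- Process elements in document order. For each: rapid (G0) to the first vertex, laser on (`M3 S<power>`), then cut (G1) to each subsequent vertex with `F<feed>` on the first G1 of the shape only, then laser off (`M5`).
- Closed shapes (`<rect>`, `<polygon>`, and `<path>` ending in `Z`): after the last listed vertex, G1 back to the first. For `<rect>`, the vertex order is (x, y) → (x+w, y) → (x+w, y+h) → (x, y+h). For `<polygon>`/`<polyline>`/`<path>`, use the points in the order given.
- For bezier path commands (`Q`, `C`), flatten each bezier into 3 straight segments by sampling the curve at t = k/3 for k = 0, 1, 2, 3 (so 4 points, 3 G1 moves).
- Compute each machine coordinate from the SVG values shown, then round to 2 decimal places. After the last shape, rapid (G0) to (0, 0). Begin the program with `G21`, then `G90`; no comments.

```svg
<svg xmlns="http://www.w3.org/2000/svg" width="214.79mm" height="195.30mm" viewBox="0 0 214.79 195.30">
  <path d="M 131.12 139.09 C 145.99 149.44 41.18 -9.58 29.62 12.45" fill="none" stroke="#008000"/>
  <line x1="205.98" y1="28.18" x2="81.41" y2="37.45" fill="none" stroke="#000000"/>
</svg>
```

G21
G90
G0 X131.12 Y56.21
M3 S847
G1 X113.98 Y89.34 F1158
G1 X64.38 Y157.51
G1 X29.62 Y182.85
M5
G0 X205.98 Y167.12
M3 S608
G1 X81.41 Y157.85 F1974
M5
G0 X0.00 Y0.00

1 u = 1 mm; y_m = 195.30 − y.

[1] `<path>` cubic bezier, #008000→cut S847 F1158: (131.12,56.21) → (113.98,89.34) → (64.38,157.51) → (29.62,182.85)

[2] `<line>` line segment, #000000→score S608 F1974: (205.98,167.12) → (81.41,157.85)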